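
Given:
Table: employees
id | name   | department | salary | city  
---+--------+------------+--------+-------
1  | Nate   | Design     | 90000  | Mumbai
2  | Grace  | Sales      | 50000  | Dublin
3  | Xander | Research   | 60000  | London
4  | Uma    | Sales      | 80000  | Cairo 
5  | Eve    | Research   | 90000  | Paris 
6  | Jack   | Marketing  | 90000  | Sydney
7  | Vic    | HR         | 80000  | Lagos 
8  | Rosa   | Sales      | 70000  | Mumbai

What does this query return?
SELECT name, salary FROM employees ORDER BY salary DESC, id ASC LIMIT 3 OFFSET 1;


Sort by salary DESC (id ASC tiebreak), then skip 1 and take 3
Rows 2 through 4

3 rows:
Eve, 90000
Jack, 90000
Uma, 80000


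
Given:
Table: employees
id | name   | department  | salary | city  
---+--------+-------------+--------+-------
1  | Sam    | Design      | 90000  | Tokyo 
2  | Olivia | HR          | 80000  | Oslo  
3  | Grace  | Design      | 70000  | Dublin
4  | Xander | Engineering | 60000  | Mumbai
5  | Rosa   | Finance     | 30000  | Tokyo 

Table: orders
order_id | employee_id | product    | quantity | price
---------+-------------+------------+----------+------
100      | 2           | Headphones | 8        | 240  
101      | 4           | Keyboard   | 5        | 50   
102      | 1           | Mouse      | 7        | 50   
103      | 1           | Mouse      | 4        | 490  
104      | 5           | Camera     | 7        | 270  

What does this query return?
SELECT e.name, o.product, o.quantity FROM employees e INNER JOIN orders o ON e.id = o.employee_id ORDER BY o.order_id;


Joining employees.id = orders.employee_id:
  employee Olivia (id=2) -> order Headphones
  employee Xander (id=4) -> order Keyboard
  employee Sam (id=1) -> order Mouse
  employee Sam (id=1) -> order Mouse
  employee Rosa (id=5) -> order Camera


5 rows:
Olivia, Headphones, 8
Xander, Keyboard, 5
Sam, Mouse, 7
Sam, Mouse, 4
Rosa, Camera, 7


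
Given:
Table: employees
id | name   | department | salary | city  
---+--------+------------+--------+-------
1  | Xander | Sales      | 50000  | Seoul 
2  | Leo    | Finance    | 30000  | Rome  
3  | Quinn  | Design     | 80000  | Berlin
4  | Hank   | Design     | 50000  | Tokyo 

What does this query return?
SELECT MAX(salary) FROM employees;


Salaries: 50000, 30000, 80000, 50000
MAX = 80000

80000


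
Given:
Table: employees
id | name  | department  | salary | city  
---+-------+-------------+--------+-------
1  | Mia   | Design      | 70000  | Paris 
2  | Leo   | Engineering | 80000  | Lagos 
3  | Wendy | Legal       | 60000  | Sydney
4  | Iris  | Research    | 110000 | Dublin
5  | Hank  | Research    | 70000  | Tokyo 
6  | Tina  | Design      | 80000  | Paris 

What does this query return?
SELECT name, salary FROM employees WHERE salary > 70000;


Filtering: salary > 70000
Matching: 3 rows

3 rows:
Leo, 80000
Iris, 110000
Tina, 80000


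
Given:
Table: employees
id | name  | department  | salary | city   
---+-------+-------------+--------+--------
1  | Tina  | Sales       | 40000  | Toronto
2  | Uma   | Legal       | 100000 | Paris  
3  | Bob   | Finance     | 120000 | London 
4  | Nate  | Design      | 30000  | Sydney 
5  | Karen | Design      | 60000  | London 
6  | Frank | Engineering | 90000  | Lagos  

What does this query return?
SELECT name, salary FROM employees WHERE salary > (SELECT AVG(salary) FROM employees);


Subquery: AVG(salary) = 73333.33
Filtering: salary > 73333.33
  Uma (100000) -> MATCH
  Bob (120000) -> MATCH
  Frank (90000) -> MATCH


3 rows:
Uma, 100000
Bob, 120000
Frank, 90000


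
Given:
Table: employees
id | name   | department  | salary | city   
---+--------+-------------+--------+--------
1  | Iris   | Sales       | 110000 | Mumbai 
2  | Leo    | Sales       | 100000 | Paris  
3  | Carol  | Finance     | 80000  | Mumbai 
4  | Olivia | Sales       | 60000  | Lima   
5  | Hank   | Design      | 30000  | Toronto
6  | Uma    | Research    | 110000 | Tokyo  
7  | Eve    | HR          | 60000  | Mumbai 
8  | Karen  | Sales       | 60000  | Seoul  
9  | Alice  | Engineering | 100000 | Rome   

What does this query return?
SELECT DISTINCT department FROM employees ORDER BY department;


All 'department' values (row order): Sales, Sales, Finance, Sales, Design, Research, HR, Sales, Engineering
Removing duplicates leaves 6 unique value(s).

6 values:
Design
Engineering
Finance
HR
Research
Sales


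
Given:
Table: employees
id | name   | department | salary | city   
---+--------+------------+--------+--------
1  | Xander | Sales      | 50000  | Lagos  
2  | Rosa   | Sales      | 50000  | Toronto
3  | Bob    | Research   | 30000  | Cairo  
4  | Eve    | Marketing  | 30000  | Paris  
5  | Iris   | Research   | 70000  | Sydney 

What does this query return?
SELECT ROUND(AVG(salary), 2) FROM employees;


SUM(salary) = 230000
COUNT = 5
ROUND(AVG, 2) = ROUND(230000 / 5, 2) = 46000.0

46000.0


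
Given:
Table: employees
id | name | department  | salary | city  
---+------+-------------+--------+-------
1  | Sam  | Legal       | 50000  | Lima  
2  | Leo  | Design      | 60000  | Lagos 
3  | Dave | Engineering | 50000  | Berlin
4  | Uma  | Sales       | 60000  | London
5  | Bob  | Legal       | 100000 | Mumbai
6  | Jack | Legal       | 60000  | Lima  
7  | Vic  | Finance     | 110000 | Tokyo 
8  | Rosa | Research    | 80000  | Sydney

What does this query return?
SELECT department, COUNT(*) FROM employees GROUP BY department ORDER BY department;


Assigning each row to its department group:
  Sam -> Legal
  Leo -> Design
  Dave -> Engineering
  Uma -> Sales
  Bob -> Legal
  Jack -> Legal
  Vic -> Finance
  Rosa -> Research


6 groups:
Design, 1
Engineering, 1
Finance, 1
Legal, 3
Research, 1
Sales, 1


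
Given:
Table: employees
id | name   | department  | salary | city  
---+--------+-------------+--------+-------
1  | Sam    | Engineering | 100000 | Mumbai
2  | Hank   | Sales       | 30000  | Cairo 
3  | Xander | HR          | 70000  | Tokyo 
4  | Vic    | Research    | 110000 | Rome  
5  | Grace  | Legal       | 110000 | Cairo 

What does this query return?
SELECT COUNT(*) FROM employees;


COUNT(*) counts all rows

5


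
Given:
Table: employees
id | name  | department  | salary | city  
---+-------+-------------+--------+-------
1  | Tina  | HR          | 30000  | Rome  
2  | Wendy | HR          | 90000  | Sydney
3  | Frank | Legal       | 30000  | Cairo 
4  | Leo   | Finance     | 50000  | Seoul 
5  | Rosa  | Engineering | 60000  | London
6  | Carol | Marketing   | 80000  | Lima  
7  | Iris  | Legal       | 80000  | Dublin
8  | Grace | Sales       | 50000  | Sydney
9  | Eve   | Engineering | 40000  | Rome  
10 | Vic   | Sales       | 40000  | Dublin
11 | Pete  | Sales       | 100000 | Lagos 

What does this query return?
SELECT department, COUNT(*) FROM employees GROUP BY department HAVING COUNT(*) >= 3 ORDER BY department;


Groups with count >= 3:
  Sales: 3 -> PASS
  Engineering: 2 -> filtered out
  Finance: 1 -> filtered out
  HR: 2 -> filtered out
  Legal: 2 -> filtered out
  Marketing: 1 -> filtered out


1 groups:
Sales, 3


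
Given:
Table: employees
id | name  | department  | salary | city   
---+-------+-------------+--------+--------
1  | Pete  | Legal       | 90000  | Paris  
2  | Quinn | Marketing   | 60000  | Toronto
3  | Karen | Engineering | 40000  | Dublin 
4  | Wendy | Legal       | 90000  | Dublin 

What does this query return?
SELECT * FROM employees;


SELECT * returns all 4 rows with all columns

4 rows:
1, Pete, Legal, 90000, Paris
2, Quinn, Marketing, 60000, Toronto
3, Karen, Engineering, 40000, Dublin
4, Wendy, Legal, 90000, Dublin


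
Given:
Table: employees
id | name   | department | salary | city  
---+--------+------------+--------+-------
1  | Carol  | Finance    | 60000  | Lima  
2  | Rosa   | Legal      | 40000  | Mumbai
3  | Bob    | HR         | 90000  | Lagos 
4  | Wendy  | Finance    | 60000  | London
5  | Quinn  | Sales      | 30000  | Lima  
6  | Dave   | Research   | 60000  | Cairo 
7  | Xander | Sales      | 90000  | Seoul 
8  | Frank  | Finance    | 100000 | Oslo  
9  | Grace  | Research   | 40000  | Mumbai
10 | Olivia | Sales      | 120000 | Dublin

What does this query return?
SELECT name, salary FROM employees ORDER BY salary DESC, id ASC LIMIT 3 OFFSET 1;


Sort by salary DESC (id ASC tiebreak), then skip 1 and take 3
Rows 2 through 4

3 rows:
Frank, 100000
Bob, 90000
Xander, 90000


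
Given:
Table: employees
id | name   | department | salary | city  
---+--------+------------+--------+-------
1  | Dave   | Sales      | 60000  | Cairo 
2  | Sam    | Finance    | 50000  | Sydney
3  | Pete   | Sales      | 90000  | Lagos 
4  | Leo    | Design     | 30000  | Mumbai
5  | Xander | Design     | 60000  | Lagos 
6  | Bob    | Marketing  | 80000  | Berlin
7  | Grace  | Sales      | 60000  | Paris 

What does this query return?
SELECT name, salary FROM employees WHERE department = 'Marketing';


Filtering: department = 'Marketing'
Matching rows: 1

1 rows:
Bob, 80000


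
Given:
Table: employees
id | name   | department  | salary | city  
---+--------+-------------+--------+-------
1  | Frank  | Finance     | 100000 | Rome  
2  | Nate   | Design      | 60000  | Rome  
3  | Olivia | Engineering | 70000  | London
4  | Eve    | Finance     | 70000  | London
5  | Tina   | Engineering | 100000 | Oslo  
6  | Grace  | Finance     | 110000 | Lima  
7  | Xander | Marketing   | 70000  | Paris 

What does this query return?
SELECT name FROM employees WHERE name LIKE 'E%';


LIKE 'E%' matches names starting with 'E'
Matching: 1

1 rows:
Eve


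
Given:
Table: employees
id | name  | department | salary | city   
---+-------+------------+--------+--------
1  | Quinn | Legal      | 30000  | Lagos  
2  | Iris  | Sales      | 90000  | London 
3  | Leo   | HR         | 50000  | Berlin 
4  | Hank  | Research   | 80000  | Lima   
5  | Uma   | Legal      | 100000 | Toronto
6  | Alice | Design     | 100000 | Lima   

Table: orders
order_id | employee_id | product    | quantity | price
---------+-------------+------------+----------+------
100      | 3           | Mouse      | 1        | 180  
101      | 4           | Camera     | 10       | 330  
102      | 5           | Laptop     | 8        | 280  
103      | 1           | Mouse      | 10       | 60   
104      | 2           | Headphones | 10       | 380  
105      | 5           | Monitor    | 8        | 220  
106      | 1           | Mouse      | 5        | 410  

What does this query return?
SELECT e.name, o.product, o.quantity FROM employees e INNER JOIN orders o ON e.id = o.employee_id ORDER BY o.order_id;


Joining employees.id = orders.employee_id:
  employee Leo (id=3) -> order Mouse
  employee Hank (id=4) -> order Camera
  employee Uma (id=5) -> order Laptop
  employee Quinn (id=1) -> order Mouse
  employee Iris (id=2) -> order Headphones
  employee Uma (id=5) -> order Monitor
  employee Quinn (id=1) -> order Mouse


7 rows:
Leo, Mouse, 1
Hank, Camera, 10
Uma, Laptop, 8
Quinn, Mouse, 10
Iris, Headphones, 10
Uma, Monitor, 8
Quinn, Mouse, 5


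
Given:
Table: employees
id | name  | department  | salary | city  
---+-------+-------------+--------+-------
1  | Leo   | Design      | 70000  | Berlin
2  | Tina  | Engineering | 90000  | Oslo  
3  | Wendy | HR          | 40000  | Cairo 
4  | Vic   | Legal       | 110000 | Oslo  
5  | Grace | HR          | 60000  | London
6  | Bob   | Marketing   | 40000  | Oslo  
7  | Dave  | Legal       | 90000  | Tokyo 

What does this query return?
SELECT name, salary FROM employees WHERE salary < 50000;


Filtering: salary < 50000
Matching: 2 rows

2 rows:
Wendy, 40000
Bob, 40000


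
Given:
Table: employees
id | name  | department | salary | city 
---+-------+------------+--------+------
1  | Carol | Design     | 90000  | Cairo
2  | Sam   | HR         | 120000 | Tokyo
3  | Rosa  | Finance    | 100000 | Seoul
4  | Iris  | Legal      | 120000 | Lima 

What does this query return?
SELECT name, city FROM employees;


Projecting columns: name, city

4 rows:
Carol, Cairo
Sam, Tokyo
Rosa, Seoul
Iris, Lima


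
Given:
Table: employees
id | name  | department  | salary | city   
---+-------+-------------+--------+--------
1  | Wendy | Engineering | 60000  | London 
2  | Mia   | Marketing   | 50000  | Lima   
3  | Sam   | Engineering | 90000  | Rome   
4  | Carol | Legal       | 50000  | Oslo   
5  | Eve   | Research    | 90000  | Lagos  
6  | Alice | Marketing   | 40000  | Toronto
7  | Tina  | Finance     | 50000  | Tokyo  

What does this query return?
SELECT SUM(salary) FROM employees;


SUM(salary) = 60000 + 50000 + 90000 + 50000 + 90000 + 40000 + 50000 = 430000

430000


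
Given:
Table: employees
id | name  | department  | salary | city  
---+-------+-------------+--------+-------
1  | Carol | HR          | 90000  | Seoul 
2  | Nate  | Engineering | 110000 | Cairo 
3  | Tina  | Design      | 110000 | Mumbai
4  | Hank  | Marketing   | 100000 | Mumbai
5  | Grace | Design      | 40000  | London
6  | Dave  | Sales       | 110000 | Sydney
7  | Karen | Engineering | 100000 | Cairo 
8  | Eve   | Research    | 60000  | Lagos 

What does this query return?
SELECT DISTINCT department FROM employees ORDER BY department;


All 'department' values (row order): HR, Engineering, Design, Marketing, Design, Sales, Engineering, Research
Removing duplicates leaves 6 unique value(s).

6 values:
Design
Engineering
HR
Marketing
Research
Sales


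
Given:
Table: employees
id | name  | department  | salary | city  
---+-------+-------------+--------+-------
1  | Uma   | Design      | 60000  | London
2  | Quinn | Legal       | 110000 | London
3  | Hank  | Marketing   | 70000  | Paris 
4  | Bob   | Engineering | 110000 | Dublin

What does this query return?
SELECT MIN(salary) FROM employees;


Salaries: 60000, 110000, 70000, 110000
MIN = 60000

60000


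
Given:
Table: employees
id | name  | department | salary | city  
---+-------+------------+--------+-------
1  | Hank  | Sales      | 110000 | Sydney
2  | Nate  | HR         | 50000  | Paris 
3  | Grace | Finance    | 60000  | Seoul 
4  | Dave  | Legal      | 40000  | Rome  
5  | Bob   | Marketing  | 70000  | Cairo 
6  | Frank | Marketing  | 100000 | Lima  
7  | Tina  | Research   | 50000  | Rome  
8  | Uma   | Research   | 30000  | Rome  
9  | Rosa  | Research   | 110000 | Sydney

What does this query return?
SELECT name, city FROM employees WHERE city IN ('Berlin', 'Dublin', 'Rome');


Filtering: city IN ('Berlin', 'Dublin', 'Rome')
Matching: 3 rows

3 rows:
Dave, Rome
Tina, Rome
Uma, Rome


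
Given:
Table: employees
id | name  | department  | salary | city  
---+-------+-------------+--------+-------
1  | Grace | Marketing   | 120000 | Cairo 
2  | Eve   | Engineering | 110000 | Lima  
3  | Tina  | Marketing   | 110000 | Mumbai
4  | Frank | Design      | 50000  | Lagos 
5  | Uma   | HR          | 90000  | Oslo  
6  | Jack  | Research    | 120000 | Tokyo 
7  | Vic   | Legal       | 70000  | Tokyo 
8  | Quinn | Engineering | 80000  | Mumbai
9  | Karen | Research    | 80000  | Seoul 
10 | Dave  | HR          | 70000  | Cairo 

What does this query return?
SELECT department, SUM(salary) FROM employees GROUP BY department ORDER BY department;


Summing salary within each department:
  Design: 50000 = 50000
  Engineering: 110000 + 80000 = 190000
  HR: 90000 + 70000 = 160000
  Legal: 70000 = 70000
  Marketing: 120000 + 110000 = 230000
  Research: 120000 + 80000 = 200000


6 groups:
Design, 50000
Engineering, 190000
HR, 160000
Legal, 70000
Marketing, 230000
Research, 200000


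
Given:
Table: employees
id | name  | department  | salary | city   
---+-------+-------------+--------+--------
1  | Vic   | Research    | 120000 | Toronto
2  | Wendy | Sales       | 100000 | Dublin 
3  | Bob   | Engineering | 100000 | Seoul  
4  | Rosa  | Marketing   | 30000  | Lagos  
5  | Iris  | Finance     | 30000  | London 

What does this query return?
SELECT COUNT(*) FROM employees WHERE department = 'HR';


Counting rows where department = 'HR'


0


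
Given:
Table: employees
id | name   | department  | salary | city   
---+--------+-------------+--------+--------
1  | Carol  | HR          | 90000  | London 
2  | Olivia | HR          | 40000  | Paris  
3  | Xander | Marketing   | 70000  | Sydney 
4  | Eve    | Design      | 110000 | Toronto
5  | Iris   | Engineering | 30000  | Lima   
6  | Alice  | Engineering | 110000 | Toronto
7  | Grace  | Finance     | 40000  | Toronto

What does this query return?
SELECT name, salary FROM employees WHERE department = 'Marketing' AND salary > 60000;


Filtering: department = 'Marketing' AND salary > 60000
Matching: 1 rows

1 rows:
Xander, 70000


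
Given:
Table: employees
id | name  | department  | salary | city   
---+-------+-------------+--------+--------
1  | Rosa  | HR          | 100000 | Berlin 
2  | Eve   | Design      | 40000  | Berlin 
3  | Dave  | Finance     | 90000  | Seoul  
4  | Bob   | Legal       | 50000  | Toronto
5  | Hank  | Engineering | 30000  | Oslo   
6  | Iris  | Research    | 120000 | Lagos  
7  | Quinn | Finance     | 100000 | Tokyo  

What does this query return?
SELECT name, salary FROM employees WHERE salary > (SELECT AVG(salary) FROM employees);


Subquery: AVG(salary) = 75714.29
Filtering: salary > 75714.29
  Rosa (100000) -> MATCH
  Dave (90000) -> MATCH
  Iris (120000) -> MATCH
  Quinn (100000) -> MATCH


4 rows:
Rosa, 100000
Dave, 90000
Iris, 120000
Quinn, 100000


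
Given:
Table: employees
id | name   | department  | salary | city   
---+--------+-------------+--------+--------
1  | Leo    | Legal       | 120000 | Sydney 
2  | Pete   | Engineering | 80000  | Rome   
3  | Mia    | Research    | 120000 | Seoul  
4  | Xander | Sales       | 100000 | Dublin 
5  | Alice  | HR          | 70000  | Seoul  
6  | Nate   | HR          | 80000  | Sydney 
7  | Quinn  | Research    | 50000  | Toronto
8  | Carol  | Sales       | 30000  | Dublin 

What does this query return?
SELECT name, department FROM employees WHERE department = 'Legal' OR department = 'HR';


Filtering: department = 'Legal' OR 'HR'
Matching: 3 rows

3 rows:
Leo, Legal
Alice, HR
Nate, HR


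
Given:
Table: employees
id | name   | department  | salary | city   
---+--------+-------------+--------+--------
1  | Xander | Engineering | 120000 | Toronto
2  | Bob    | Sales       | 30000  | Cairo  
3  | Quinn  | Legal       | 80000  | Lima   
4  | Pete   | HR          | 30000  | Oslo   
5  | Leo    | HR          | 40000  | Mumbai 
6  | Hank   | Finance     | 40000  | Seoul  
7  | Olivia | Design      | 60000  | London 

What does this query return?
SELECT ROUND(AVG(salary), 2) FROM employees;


SUM(salary) = 400000
COUNT = 7
ROUND(AVG, 2) = ROUND(400000 / 7, 2) = 57142.86

57142.86


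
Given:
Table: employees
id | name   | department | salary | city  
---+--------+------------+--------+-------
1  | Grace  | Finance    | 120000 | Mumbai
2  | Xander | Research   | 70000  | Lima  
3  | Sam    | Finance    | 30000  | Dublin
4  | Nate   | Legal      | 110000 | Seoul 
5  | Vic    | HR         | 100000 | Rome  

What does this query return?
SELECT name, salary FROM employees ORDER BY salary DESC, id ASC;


Sorting by salary DESC, then id ASC for ties

5 rows:
Grace, 120000
Nate, 110000
Vic, 100000
Xander, 70000
Sam, 30000


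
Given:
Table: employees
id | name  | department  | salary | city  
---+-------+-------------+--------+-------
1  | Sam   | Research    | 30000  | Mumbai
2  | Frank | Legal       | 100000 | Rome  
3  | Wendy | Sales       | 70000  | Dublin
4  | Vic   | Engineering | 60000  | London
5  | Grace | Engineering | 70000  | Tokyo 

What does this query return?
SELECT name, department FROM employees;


Projecting columns: name, department

5 rows:
Sam, Research
Frank, Legal
Wendy, Sales
Vic, Engineering
Grace, Engineering


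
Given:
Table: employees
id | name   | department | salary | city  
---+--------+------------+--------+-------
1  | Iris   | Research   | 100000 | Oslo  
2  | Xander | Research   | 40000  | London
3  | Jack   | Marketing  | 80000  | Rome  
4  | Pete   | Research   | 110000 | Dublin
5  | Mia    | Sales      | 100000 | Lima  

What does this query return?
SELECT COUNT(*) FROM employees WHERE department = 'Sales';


Counting rows where department = 'Sales'
  Mia -> MATCH


1


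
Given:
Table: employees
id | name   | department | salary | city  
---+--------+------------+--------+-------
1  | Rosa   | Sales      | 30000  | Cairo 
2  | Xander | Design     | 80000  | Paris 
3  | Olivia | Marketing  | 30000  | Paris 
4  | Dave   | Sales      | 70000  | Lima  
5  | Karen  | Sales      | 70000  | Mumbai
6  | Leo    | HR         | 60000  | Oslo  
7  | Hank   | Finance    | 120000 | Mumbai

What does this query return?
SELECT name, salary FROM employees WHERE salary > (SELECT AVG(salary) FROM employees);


Subquery: AVG(salary) = 65714.29
Filtering: salary > 65714.29
  Xander (80000) -> MATCH
  Dave (70000) -> MATCH
  Karen (70000) -> MATCH
  Hank (120000) -> MATCH


4 rows:
Xander, 80000
Dave, 70000
Karen, 70000
Hank, 120000


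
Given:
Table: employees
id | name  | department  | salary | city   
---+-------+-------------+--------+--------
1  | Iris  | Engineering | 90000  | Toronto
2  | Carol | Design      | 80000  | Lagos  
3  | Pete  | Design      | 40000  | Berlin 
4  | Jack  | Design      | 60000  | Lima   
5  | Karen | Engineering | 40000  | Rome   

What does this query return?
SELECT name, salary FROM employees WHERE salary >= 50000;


Filtering: salary >= 50000
Matching: 3 rows

3 rows:
Iris, 90000
Carol, 80000
Jack, 60000


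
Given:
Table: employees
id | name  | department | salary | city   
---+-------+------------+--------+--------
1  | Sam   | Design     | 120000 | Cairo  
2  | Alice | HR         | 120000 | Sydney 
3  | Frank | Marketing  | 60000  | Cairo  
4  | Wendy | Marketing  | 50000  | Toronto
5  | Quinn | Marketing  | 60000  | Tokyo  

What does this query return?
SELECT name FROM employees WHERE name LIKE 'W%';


LIKE 'W%' matches names starting with 'W'
Matching: 1

1 rows:
Wendy


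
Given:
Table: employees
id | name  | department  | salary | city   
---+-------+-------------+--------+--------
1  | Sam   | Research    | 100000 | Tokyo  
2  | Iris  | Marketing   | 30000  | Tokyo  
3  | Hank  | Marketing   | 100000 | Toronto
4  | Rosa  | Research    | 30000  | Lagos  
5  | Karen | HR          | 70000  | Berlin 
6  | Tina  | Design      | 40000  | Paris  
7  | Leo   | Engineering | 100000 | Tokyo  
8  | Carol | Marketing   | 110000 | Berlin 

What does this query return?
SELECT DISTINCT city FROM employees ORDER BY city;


All 'city' values (row order): Tokyo, Tokyo, Toronto, Lagos, Berlin, Paris, Tokyo, Berlin
Removing duplicates leaves 5 unique value(s).

5 values:
Berlin
Lagos
Paris
Tokyo
Toronto


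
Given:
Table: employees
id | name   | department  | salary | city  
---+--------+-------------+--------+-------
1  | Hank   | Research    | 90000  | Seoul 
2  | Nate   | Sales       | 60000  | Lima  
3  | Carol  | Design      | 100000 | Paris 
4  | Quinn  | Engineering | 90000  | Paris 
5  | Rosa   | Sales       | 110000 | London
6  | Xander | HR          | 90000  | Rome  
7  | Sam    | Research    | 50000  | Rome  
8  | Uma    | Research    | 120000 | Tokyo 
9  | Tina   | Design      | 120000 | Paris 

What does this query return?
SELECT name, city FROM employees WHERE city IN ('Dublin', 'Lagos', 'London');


Filtering: city IN ('Dublin', 'Lagos', 'London')
Matching: 1 rows

1 rows:
Rosa, London


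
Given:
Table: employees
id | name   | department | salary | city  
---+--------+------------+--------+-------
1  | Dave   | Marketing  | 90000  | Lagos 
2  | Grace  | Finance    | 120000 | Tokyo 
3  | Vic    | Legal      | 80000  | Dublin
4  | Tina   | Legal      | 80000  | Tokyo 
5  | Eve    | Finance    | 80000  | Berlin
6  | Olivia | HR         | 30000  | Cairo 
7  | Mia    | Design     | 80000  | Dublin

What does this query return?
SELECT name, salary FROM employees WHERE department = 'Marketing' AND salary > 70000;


Filtering: department = 'Marketing' AND salary > 70000
Matching: 1 rows

1 rows:
Dave, 90000


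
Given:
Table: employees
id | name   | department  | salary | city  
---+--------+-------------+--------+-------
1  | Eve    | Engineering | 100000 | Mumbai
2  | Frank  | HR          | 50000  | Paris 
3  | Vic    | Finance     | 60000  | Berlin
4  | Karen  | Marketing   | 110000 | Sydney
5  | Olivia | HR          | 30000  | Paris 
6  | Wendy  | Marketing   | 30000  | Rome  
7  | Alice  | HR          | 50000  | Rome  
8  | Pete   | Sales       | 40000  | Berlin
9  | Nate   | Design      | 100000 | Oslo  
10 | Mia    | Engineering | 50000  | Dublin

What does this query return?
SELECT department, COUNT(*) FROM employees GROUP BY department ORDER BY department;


Assigning each row to its department group:
  Eve -> Engineering
  Frank -> HR
  Vic -> Finance
  Karen -> Marketing
  Olivia -> HR
  Wendy -> Marketing
  Alice -> HR
  Pete -> Sales
  Nate -> Design
  Mia -> Engineering


6 groups:
Design, 1
Engineering, 2
Finance, 1
HR, 3
Marketing, 2
Sales, 1


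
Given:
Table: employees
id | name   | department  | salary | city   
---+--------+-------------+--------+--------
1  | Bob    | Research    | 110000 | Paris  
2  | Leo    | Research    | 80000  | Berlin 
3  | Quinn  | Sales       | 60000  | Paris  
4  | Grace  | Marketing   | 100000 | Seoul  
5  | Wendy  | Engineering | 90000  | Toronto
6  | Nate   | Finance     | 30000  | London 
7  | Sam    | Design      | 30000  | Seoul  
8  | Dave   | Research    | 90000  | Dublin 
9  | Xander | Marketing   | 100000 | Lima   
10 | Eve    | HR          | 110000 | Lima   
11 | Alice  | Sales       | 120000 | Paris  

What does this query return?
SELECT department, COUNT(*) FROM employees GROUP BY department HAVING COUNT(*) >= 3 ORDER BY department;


Groups with count >= 3:
  Research: 3 -> PASS
  Design: 1 -> filtered out
  Engineering: 1 -> filtered out
  Finance: 1 -> filtered out
  HR: 1 -> filtered out
  Marketing: 2 -> filtered out
  Sales: 2 -> filtered out


1 groups:
Research, 3


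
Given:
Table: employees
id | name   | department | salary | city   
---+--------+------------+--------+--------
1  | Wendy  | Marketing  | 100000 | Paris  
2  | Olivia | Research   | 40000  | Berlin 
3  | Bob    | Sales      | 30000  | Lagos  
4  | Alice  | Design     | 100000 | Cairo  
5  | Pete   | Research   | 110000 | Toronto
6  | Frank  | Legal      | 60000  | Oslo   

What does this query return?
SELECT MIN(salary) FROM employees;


Salaries: 100000, 40000, 30000, 100000, 110000, 60000
MIN = 30000

30000


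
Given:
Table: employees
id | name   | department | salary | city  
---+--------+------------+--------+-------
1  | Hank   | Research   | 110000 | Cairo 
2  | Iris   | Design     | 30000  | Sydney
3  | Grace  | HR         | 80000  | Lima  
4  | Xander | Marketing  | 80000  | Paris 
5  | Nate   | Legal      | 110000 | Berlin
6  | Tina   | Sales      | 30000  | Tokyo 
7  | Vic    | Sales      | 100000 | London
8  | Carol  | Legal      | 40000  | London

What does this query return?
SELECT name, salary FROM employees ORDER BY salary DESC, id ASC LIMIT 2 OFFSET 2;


Sort by salary DESC (id ASC tiebreak), then skip 2 and take 2
Rows 3 through 4

2 rows:
Vic, 100000
Grace, 80000


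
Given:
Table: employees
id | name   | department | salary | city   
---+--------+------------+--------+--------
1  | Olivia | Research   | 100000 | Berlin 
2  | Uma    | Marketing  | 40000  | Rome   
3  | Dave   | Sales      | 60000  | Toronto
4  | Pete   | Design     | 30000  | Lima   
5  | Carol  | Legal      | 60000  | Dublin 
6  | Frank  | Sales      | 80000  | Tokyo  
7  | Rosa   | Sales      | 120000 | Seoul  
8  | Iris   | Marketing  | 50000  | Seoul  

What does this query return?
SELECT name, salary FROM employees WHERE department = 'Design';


Filtering: department = 'Design'
Matching rows: 1

1 rows:
Pete, 30000


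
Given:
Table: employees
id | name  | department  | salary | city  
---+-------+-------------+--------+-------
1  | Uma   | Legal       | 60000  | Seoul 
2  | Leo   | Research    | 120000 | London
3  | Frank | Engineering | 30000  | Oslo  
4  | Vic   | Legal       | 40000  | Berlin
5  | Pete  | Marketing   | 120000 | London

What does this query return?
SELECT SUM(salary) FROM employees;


SUM(salary) = 60000 + 120000 + 30000 + 40000 + 120000 = 370000

370000


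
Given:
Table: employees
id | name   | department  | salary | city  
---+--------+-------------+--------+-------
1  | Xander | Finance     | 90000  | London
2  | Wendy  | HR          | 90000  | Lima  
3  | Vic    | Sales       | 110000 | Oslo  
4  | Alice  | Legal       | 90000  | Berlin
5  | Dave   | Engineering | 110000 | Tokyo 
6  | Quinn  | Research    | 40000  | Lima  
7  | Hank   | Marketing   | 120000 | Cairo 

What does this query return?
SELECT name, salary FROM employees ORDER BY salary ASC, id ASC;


Sorting by salary ASC, then id ASC for ties

7 rows:
Quinn, 40000
Xander, 90000
Wendy, 90000
Alice, 90000
Vic, 110000
Dave, 110000
Hank, 120000


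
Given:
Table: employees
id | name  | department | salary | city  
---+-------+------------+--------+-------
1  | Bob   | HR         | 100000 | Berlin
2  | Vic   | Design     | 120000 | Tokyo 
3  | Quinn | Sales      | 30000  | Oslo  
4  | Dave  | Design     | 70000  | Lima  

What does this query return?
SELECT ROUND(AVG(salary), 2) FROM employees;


SUM(salary) = 320000
COUNT = 4
ROUND(AVG, 2) = ROUND(320000 / 4, 2) = 80000.0

80000.0


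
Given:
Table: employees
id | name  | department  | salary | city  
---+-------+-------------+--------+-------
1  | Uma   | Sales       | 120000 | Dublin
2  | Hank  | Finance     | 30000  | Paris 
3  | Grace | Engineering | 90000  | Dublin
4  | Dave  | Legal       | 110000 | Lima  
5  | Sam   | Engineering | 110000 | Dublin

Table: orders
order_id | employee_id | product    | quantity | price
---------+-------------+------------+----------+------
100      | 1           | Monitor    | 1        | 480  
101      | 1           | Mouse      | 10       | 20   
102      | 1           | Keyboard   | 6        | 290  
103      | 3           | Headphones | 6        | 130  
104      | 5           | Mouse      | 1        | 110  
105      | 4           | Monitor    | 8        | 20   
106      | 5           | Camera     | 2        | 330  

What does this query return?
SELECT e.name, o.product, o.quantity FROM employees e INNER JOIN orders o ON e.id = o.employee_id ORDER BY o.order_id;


Joining employees.id = orders.employee_id:
  employee Uma (id=1) -> order Monitor
  employee Uma (id=1) -> order Mouse
  employee Uma (id=1) -> order Keyboard
  employee Grace (id=3) -> order Headphones
  employee Sam (id=5) -> order Mouse
  employee Dave (id=4) -> order Monitor
  employee Sam (id=5) -> order Camera


7 rows:
Uma, Monitor, 1
Uma, Mouse, 10
Uma, Keyboard, 6
Grace, Headphones, 6
Sam, Mouse, 1
Dave, Monitor, 8
Sam, Camera, 2


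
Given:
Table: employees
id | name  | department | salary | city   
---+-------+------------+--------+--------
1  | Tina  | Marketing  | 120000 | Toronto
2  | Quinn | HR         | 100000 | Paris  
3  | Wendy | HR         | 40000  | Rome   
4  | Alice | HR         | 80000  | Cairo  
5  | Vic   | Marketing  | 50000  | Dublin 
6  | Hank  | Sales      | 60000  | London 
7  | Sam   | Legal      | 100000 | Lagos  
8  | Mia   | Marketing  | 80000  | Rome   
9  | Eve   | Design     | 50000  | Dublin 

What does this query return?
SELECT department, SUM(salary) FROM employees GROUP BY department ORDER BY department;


Summing salary within each department:
  Design: 50000 = 50000
  HR: 100000 + 40000 + 80000 = 220000
  Legal: 100000 = 100000
  Marketing: 120000 + 50000 + 80000 = 250000
  Sales: 60000 = 60000


5 groups:
Design, 50000
HR, 220000
Legal, 100000
Marketing, 250000
Sales, 60000


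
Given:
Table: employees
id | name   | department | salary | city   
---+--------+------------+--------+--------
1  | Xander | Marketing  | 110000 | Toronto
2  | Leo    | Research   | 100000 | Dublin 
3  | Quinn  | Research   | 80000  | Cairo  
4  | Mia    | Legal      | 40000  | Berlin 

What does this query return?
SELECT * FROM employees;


SELECT * returns all 4 rows with all columns

4 rows:
1, Xander, Marketing, 110000, Toronto
2, Leo, Research, 100000, Dublin
3, Quinn, Research, 80000, Cairo
4, Mia, Legal, 40000, Berlin


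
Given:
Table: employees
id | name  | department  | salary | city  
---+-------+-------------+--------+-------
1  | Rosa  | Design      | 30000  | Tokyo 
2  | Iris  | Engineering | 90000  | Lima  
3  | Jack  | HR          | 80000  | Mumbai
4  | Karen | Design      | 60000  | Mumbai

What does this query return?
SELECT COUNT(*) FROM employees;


COUNT(*) counts all rows

4


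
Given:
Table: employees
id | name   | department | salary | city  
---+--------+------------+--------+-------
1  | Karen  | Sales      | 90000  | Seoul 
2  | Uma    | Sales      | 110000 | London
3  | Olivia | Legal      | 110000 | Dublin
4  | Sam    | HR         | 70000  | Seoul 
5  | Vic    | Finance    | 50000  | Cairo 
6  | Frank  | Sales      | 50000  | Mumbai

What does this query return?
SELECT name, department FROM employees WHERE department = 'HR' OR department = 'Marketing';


Filtering: department = 'HR' OR 'Marketing'
Matching: 1 rows

1 rows:
Sam, HR


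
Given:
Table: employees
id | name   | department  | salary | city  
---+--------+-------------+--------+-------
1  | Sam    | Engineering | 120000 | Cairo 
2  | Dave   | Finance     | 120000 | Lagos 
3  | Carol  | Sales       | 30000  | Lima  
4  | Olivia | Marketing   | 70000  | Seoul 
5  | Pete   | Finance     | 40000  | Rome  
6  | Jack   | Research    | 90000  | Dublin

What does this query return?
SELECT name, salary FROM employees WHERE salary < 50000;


Filtering: salary < 50000
Matching: 2 rows

2 rows:
Carol, 30000
Pete, 40000


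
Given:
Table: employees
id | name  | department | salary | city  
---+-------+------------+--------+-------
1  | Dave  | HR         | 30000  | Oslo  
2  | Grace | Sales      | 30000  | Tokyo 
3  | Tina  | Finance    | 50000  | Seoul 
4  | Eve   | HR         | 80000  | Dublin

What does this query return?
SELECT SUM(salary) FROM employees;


SUM(salary) = 30000 + 30000 + 50000 + 80000 = 190000

190000


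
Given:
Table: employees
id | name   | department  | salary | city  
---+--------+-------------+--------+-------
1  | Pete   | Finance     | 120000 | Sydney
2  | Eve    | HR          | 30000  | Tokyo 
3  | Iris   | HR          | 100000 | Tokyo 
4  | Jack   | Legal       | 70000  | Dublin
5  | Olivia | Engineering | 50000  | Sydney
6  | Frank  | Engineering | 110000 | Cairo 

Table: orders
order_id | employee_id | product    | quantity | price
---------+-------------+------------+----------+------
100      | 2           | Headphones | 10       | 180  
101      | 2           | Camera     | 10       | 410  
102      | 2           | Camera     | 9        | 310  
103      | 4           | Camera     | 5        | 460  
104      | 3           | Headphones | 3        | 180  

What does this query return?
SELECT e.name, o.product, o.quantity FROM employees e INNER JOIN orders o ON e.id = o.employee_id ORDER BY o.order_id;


Joining employees.id = orders.employee_id:
  employee Eve (id=2) -> order Headphones
  employee Eve (id=2) -> order Camera
  employee Eve (id=2) -> order Camera
  employee Jack (id=4) -> order Camera
  employee Iris (id=3) -> order Headphones


5 rows:
Eve, Headphones, 10
Eve, Camera, 10
Eve, Camera, 9
Jack, Camera, 5
Iris, Headphones, 3


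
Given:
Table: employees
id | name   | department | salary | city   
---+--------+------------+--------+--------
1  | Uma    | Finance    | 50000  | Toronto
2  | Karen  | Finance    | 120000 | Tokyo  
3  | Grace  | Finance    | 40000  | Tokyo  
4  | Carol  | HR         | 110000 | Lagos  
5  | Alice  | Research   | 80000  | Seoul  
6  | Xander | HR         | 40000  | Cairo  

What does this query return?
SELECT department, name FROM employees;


Projecting columns: department, name

6 rows:
Finance, Uma
Finance, Karen
Finance, Grace
HR, Carol
Research, Alice
HR, Xander


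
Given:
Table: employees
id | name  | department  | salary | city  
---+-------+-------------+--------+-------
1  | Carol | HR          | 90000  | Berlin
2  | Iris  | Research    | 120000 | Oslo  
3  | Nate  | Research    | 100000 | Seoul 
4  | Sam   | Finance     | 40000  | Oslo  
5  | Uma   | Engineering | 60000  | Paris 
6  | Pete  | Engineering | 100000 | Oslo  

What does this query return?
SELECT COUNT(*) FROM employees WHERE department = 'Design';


Counting rows where department = 'Design'


0


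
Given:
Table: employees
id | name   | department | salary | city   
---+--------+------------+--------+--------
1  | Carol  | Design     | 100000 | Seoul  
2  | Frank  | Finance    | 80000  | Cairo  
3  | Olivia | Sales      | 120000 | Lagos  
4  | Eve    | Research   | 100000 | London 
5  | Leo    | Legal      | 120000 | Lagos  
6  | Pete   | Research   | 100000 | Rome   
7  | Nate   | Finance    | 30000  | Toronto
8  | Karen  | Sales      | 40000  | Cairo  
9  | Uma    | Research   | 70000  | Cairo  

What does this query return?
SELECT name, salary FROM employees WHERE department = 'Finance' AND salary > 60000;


Filtering: department = 'Finance' AND salary > 60000
Matching: 1 rows

1 rows:
Frank, 80000


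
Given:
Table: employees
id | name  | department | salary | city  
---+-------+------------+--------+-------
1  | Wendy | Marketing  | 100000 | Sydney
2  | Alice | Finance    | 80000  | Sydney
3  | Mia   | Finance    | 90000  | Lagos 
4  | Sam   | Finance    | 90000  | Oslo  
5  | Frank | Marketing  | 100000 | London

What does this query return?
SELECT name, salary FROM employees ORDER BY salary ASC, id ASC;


Sorting by salary ASC, then id ASC for ties

5 rows:
Alice, 80000
Mia, 90000
Sam, 90000
Wendy, 100000
Frank, 100000


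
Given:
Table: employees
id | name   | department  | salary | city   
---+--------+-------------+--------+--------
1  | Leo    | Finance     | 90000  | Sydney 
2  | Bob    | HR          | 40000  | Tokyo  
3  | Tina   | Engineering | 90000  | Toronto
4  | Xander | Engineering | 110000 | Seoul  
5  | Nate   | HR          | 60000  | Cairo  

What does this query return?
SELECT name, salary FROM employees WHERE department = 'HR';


Filtering: department = 'HR'
Matching rows: 2

2 rows:
Bob, 40000
Nate, 60000


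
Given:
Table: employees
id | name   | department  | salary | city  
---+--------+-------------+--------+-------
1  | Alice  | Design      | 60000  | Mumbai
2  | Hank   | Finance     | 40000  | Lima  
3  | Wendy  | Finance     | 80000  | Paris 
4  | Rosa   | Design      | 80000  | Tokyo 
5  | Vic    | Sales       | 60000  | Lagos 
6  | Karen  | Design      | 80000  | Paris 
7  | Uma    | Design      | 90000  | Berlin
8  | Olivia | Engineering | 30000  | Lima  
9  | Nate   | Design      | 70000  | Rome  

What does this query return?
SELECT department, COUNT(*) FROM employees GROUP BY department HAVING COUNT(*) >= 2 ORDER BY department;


Groups with count >= 2:
  Design: 5 -> PASS
  Finance: 2 -> PASS
  Engineering: 1 -> filtered out
  Sales: 1 -> filtered out


2 groups:
Design, 5
Finance, 2


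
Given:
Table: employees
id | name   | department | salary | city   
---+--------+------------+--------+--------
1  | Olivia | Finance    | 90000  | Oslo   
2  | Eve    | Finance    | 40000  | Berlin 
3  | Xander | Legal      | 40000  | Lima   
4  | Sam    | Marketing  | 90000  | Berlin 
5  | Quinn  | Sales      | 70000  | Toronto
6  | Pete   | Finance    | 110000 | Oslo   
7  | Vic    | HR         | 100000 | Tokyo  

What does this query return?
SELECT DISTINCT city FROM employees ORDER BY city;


All 'city' values (row order): Oslo, Berlin, Lima, Berlin, Toronto, Oslo, Tokyo
Removing duplicates leaves 5 unique value(s).

5 values:
Berlin
Lima
Oslo
Tokyo
Toronto


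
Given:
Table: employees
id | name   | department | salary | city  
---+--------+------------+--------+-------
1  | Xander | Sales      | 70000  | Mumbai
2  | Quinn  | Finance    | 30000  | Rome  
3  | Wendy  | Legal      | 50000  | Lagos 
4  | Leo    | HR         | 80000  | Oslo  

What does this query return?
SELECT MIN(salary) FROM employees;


Salaries: 70000, 30000, 50000, 80000
MIN = 30000

30000
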